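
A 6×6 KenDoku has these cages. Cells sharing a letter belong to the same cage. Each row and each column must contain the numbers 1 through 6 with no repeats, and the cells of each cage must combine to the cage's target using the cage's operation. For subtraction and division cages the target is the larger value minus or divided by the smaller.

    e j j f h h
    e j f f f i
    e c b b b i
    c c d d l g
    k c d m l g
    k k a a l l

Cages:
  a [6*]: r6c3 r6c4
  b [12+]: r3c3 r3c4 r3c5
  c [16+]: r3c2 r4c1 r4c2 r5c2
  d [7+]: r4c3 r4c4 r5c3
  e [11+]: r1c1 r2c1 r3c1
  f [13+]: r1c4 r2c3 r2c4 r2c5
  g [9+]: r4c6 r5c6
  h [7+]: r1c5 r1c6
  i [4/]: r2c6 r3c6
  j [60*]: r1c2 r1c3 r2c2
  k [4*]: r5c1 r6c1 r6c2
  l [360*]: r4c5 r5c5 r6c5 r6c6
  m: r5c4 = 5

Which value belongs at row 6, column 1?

Cage m is a single given cell; hence r5c4 = 5.
In column 6, 2 can only go at r1c6, so r1c6 = 2.
Cage h's pair has sum 7, leaving r1c5 = 5.
The 3 cells of cage j must have product 60, so r2c2 = 5.
Cage l has product 360, so r6c6 = 5.
In row 2, 3 can only go at r2c1, so r2c1 = 3.
Cage e needs sum 11; hence r1c1 = 6.
Row 1 now contains 6, leaving r1c4 = 1.
The 3 cells of cage e must have sum 11; hence r3c1 = 2.
2 is placed in column 1, so r5c1 = 1.
Column 1 already has 1, leaving r6c1 = 4.
Cage b needs sum 12, leaving r3c3 = 5.
4 is placed in column 1, so r4c1 = 5.
Cage k has product 4; hence r6c2 = 1.
Row 2 needs a 1, and only r2c6 is open for it.
Column 6 already has 1; hence r3c6 = 4.
The 3 cells of cage b must have sum 12; hence r3c4 = 6.
The 3 cells of cage b must have sum 12; hence r3c5 = 1.
Row 3 already has 6, so r3c2 = 3.
Column 2 now contains 3, so r1c2 = 4.
Cage j needs product 60, which forces r1c3 = 3.
Column 3 already has 3, so r4c3 = 1.
Column 3 already has 3, which forces r6c3 = 2.
Row 6 already has 2, leaving r6c4 = 3.
Row 6 already has 3; hence r6c5 = 6.
Cage f needs sum 13; hence r2c3 = 6.
Cage d has sum 7, so r4c4 = 2.
2 is placed in column 3, which forces r5c3 = 4.
4 is placed in row 5, so r5c5 = 3.
Row 5 already has 3, so r5c6 = 6.
Column 4 already has 2; hence r2c4 = 4.
Cage f needs sum 13; hence r2c5 = 2.
Row 4 now contains 2, which forces r4c2 = 6.
Column 5 already has 3, so r4c5 = 4.
6 is placed in column 6, leaving r4c6 = 3.
Row 5 already has 6, leaving r5c2 = 2.
Filled in: 6 4 3 1 5 2 / 3 5 6 4 2 1 / 2 3 5 6 1 4 / 5 6 1 2 4 3 / 1 2 4 5 3 6 / 4 1 2 3 6 5.

4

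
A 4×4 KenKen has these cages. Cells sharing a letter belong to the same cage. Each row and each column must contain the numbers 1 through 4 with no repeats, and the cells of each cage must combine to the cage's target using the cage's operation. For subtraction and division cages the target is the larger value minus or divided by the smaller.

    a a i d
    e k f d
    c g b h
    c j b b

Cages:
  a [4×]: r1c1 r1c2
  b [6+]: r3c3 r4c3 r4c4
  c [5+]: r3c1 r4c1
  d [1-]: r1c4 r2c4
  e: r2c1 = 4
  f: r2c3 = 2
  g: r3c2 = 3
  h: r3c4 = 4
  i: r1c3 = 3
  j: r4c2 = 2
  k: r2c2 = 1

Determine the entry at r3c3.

I is a freebie, leaving r1c3 = 3.
E is a freebie, which forces r2c1 = 4.
K is a freebie, so r2c2 = 1.
Cage f is a single given cell, so r2c3 = 2.
2 is placed in row 2, leaving r2c4 = 3.
Cage g is given, which forces r3c2 = 3.
Column 3 already has 2, which forces r3c3 = 1.
Cage h is a single given cell, which forces r3c4 = 4.
Cage j is a single given cell, which forces r4c2 = 2.
1 is placed in column 3, leaving r4c3 = 4.
Row 4 already has 2; hence r4c4 = 1.
Column 1 already has 4; hence r1c1 = 1.
Column 2 now contains 1; hence r1c2 = 4.
Column 4 now contains 1, leaving r1c4 = 2.
Row 3 now contains 1, leaving r3c1 = 2.
Row 4 now contains 1, so r4c1 = 3.
Completed grid: 1 4 3 2 / 4 1 2 3 / 2 3 1 4 / 3 2 4 1.

1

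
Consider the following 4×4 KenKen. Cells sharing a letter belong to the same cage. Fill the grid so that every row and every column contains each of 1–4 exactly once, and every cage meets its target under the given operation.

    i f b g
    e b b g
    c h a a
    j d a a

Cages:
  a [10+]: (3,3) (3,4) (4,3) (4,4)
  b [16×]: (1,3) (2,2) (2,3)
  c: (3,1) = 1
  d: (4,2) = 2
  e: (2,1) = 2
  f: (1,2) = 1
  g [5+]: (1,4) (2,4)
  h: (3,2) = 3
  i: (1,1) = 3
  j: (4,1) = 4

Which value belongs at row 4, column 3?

Cage i is given, leaving (1,1) = 3.
F is a freebie, leaving (1,2) = 1.
E is a freebie, leaving (2,1) = 2.
Row 2 now contains 2, leaving (2,2) = 4.
4 is placed in row 2, so (2,3) = 1.
1 is placed in row 2, leaving (2,4) = 3.
C is a freebie, leaving (3,1) = 1.
Cage h is a single given cell, leaving (3,2) = 3.
Cage j is given, which forces (4,1) = 4.
Cage d is given, leaving (4,2) = 2.
Row 4 already has 2, which forces (4,3) = 3.
Row 4 already has 2, which forces (4,4) = 1.
Cage b has product 16, so (1,3) = 4.
Cage g's pair has sum 5, so (1,4) = 2.
Column 3 now contains 4; hence (3,3) = 2.
2 is placed in column 4, leaving (3,4) = 4.
The full grid is 3 1 4 2 / 2 4 1 3 / 1 3 2 4 / 4 2 3 1.

3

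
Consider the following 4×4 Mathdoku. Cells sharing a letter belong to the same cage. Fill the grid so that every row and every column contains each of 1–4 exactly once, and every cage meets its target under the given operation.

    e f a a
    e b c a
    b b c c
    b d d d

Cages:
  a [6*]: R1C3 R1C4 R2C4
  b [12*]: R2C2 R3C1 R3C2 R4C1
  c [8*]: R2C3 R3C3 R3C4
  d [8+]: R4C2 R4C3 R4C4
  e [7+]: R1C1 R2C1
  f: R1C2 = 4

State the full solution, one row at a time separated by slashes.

3 4 2 1 / 4 2 1 3 / 1 3 4 2 / 2 1 3 4

Cage f is a single given cell, so R1C2 = 4.
Row 1 already has 4, which forces R1C1 = 3.
The two cells of cage e must have sum 7, so R2C1 = 4.
Cage a needs product 6; hence R2C4 = 3.
Row 2 now contains 3, so R2C2 = 2.
2 is placed in row 2, which forces R2C3 = 1.
The 4 cells of cage b must have product 12; hence R3C2 = 3.
Column 2 already has 3, so R4C2 = 1.
1 is placed in row 4, leaving R4C4 = 4.
Column 3 already has 1, leaving R1C3 = 2.
The 3 cells of cage a must have product 6; hence R1C4 = 1.
Cage b needs product 12, so R3C1 = 1.
Cage c has product 8; hence R3C3 = 4.
Cage c needs product 8, which forces R3C4 = 2.
1 is placed in row 4, so R4C1 = 2.
Row 4 now contains 4; hence R4C3 = 3.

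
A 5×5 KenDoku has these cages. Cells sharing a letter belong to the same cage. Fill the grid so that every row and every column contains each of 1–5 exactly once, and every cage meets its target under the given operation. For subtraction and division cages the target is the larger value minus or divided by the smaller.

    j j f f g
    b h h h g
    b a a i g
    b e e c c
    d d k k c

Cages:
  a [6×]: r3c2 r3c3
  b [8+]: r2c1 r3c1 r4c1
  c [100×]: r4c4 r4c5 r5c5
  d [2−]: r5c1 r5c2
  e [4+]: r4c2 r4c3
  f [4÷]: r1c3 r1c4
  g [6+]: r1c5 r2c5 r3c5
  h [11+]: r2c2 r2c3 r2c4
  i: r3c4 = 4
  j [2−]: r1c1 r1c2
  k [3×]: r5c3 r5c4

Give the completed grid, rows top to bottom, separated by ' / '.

I is a freebie, leaving r3c4 = 4.
The 3 cells of cage c must have product 100, which forces r4c4 = 5.
The 3 cells of cage c must have product 100; hence r4c5 = 4.
The 3 cells of cage c must have product 100, leaving r5c5 = 5.
Cage f's pair has quotient 4; hence r1c3 = 4.
4 is placed in column 4, so r1c4 = 1.
Column 3 now contains 4, which forces r2c3 = 5.
5 is placed in column 4, leaving r2c4 = 2.
Column 4 already has 1, which forces r5c4 = 3.
5 is placed in row 2; hence r2c2 = 4.
4 is placed in column 2, which forces r5c2 = 2.
3 is placed in row 5, so r5c3 = 1.
4 is placed in row 2; hence r2c1 = 1.
Row 2 already has 1, which forces r2c5 = 3.
The 3 cells of cage b must have sum 8, so r3c1 = 5.
Column 2 already has 2; hence r3c2 = 3.
The two cells of cage a must have product 6, leaving r3c3 = 2.
2 is placed in row 3, so r3c5 = 1.
Cage b needs sum 8, leaving r4c1 = 2.
Cage e needs two cells with sum 4, leaving r4c2 = 1.
Column 3 already has 1; hence r4c3 = 3.
2 is placed in row 5, so r5c1 = 4.
Column 1 now contains 5; hence r1c1 = 3.
Column 2 already has 3, which forces r1c2 = 5.
Column 5 already has 3, which forces r1c5 = 2.

3 5 4 1 2 / 1 4 5 2 3 / 5 3 2 4 1 / 2 1 3 5 4 / 4 2 1 3 5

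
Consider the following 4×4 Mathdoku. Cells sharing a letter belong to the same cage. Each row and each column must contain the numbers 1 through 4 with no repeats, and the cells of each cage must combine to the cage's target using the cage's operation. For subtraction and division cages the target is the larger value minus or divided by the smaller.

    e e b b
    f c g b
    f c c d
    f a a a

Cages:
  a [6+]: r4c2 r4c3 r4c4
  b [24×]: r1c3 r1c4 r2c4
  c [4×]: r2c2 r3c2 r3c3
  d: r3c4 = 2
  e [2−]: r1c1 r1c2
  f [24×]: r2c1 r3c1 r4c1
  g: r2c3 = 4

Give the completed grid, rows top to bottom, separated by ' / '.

1 3 2 4 / 2 1 4 3 / 3 4 1 2 / 4 2 3 1

Cage g is given, so r2c3 = 4.
Cage d is a single given cell; hence r3c4 = 2.
Cage b has product 24, which forces r1c3 = 2.
The 3 cells of cage b must have product 24; hence r1c4 = 4.
The 3 cells of cage c must have product 4, which forces r2c2 = 1.
Column 4 already has 2, leaving r2c4 = 3.
Cage c needs product 4; hence r3c2 = 4.
Row 3 already has 2, so r3c3 = 1.
1 is placed in column 3; hence r4c3 = 3.
Column 4 now contains 3, leaving r4c4 = 1.
Cage e needs two cells with difference 2, leaving r1c1 = 1.
1 is placed in column 2; hence r1c2 = 3.
Row 2 now contains 3, leaving r2c1 = 2.
Row 3 already has 4, which forces r3c1 = 3.
Cage f has product 24, which forces r4c1 = 4.
3 is placed in row 4, leaving r4c2 = 2.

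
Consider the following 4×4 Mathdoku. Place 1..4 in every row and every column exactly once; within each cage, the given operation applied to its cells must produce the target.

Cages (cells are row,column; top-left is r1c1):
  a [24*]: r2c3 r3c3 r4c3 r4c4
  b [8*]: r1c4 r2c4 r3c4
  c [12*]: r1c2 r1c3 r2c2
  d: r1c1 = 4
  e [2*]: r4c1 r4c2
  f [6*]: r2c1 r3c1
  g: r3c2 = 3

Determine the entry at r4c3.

D is a freebie; hence r1c1 = 4.
G is a freebie, leaving r3c2 = 3.
Column 2 already has 3; hence r1c2 = 1.
Cage c has product 12, leaving r1c3 = 3.
1 is placed in row 1, so r1c4 = 2.
The two cells of cage f must have product 6, so r2c1 = 3.
The 3 cells of cage c must have product 12, so r2c2 = 4.
Row 2 already has 4, which forces r2c4 = 1.
3 is placed in row 3; hence r3c1 = 2.
Column 4 now contains 1, leaving r3c4 = 4.
2 is placed in column 1, which forces r4c1 = 1.
Column 2 now contains 1; hence r4c2 = 2.
Row 4 now contains 2, which forces r4c3 = 4.
Column 4 now contains 4, which forces r4c4 = 3.
Row 2 already has 1, so r2c3 = 2.
4 is placed in row 3, so r3c3 = 1.
The full grid is 4 1 3 2 / 3 4 2 1 / 2 3 1 4 / 1 2 4 3.

4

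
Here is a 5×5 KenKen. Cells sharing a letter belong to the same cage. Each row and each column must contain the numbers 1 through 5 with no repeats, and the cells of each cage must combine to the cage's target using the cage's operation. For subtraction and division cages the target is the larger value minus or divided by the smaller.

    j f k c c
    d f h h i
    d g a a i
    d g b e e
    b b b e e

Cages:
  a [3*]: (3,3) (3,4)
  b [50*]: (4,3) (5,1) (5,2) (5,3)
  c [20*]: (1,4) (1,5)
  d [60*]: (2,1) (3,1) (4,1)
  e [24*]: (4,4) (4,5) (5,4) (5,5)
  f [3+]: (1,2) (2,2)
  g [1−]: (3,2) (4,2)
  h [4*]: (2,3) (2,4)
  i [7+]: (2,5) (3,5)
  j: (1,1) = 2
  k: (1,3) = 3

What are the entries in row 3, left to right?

5 4 1 3 2

Cage j is a single given cell; hence (1,1) = 2.
2 is placed in row 1, so (1,2) = 1.
Cage k is given; hence (1,3) = 3.
1 is placed in column 2, leaving (2,2) = 2.
3 is placed in column 3, leaving (3,3) = 1.
Row 3 already has 1, which forces (3,4) = 3.
Cage b has product 50, leaving (4,3) = 5.
2 is placed in column 2, leaving (5,2) = 5.
Column 3 now contains 1, leaving (5,3) = 2.
Column 3 now contains 1, so (2,3) = 4.
Cage h needs two cells with product 4, so (2,4) = 1.
5 is placed in column 2, so (3,2) = 4.
4 is placed in row 3, leaving (3,5) = 2.
Cage g's pair has difference 1, so (4,2) = 3.
5 is placed in row 5, leaving (5,1) = 1.
1 is placed in column 4, leaving (5,4) = 4.
Row 5 now contains 4; hence (5,5) = 3.
4 is placed in column 4, leaving (1,4) = 5.
The two cells of cage c must have product 20, so (1,5) = 4.
The 3 cells of cage d must have product 60, so (2,1) = 3.
3 is placed in column 5, which forces (2,5) = 5.
4 is placed in row 3, leaving (3,1) = 5.
Row 4 already has 3, leaving (4,1) = 4.
4 is placed in column 4; hence (4,4) = 2.
Cage e has product 24, leaving (4,5) = 1.
Completed grid: 2 1 3 5 4 / 3 2 4 1 5 / 5 4 1 3 2 / 4 3 5 2 1 / 1 5 2 4 3.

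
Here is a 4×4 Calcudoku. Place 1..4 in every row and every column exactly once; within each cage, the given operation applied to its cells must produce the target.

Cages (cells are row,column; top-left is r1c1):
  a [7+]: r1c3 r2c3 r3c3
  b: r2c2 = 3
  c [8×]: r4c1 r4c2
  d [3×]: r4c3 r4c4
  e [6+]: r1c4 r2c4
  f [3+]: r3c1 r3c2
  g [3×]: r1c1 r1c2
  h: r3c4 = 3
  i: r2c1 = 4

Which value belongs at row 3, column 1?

Cage i is a single given cell, which forces r2c1 = 4.
Cage b is given, which forces r2c2 = 3.
Row 2 now contains 4, which forces r2c4 = 2.
H is a freebie, which forces r3c4 = 3.
Column 1 now contains 4; hence r4c1 = 2.
Row 4 already has 2, which forces r4c2 = 4.
Column 4 already has 3, so r4c4 = 1.
Cage g needs two cells with product 3; hence r1c1 = 3.
Column 2 already has 3, which forces r1c2 = 1.
2 is placed in column 4, which forces r1c4 = 4.
2 is placed in row 2, which forces r2c3 = 1.
Column 1 already has 2, leaving r3c1 = 1.
The two cells of cage f must have sum 3, leaving r3c2 = 2.
Row 3 already has 2; hence r3c3 = 4.
Row 4 now contains 1, so r4c3 = 3.
4 is placed in row 1, leaving r1c3 = 2.
The full grid is 3 1 2 4 / 4 3 1 2 / 1 2 4 3 / 2 4 3 1.

1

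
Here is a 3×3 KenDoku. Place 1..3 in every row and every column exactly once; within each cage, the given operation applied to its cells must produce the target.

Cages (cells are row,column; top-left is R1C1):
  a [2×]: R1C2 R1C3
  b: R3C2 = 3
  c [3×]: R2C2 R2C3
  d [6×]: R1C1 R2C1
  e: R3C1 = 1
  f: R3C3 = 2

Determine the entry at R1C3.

E is a freebie; hence R3C1 = 1.
B is a freebie, which forces R3C2 = 3.
Cage f is a single given cell, so R3C3 = 2.
The two cells of cage a must have product 2, so R1C2 = 2.
Column 3 already has 2, so R1C3 = 1.
Column 2 now contains 3, which forces R2C2 = 1.
Cage c's pair has product 3, so R2C3 = 3.
Row 1 now contains 2, which forces R1C1 = 3.
Row 2 already has 3, which forces R2C1 = 2.
Completed grid: 3 2 1 / 2 1 3 / 1 3 2.

1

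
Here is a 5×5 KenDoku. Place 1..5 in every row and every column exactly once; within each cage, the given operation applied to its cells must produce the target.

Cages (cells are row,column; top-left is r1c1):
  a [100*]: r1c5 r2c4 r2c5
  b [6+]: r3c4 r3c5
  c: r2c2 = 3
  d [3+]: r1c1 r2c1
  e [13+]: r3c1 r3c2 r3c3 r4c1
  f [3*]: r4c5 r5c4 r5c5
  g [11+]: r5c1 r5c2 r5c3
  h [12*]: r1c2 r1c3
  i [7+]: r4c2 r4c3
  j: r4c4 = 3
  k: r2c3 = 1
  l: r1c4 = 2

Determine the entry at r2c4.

5

L is a freebie, so r1c4 = 2.
Cage a has product 100, leaving r1c5 = 5.
Cage c is a single given cell, so r2c2 = 3.
Cage k is given, leaving r2c3 = 1.
Cage a needs product 100, so r2c4 = 5.
Cage a needs product 100, so r2c5 = 4.
Cage j is a single given cell, so r4c4 = 3.
Cage f has product 3, which forces r4c5 = 1.
The 3 cells of cage f must have product 3; hence r5c4 = 1.
Cage f needs product 3, which forces r5c5 = 3.
2 is placed in row 1, which forces r1c1 = 1.
3 is placed in column 2; hence r1c2 = 4.
The two cells of cage h must have product 12, so r1c3 = 3.
Row 2 already has 1; hence r2c1 = 2.
Column 4 already has 1; hence r3c4 = 4.
Column 5 already has 1; hence r3c5 = 2.
The 4 cells of cage e must have sum 13, leaving r3c1 = 3.
The 4 cells of cage e must have sum 13, leaving r3c2 = 1.
Row 3 now contains 2, which forces r3c3 = 5.
Cage e has sum 13; hence r4c1 = 4.
Column 3 already has 5, leaving r4c3 = 2.
4 is placed in column 1, which forces r5c1 = 5.
5 is placed in row 5, so r5c2 = 2.
Column 3 already has 2, leaving r5c3 = 4.
2 is placed in row 4, leaving r4c2 = 5.
Filled in: 1 4 3 2 5 / 2 3 1 5 4 / 3 1 5 4 2 / 4 5 2 3 1 / 5 2 4 1 3.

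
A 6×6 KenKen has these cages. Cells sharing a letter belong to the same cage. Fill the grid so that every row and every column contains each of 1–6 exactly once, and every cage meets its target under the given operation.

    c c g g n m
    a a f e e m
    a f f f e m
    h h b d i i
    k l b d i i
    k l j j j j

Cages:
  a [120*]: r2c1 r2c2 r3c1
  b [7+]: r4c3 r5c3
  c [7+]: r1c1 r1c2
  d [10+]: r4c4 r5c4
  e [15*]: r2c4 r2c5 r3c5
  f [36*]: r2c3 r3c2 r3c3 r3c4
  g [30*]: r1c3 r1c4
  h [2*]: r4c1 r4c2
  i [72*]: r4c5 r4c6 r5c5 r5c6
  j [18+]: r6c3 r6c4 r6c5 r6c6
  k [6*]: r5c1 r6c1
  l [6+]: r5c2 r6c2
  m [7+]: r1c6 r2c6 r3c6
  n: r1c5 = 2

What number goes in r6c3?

4

Cage n is given, so r1c5 = 2.
In row 4, 5 can only go at r4c3, so r4c3 = 5.
Column 3 already has 5, so r1c3 = 6.
Cage g needs two cells with product 30; hence r1c4 = 5.
The two cells of cage b must have sum 7, which forces r5c3 = 2.
Row 1 needs a 1, and only r1c6 is open for it.
In row 2, 2 can only go at r2c6, so r2c6 = 2.
Column 6 now contains 2, so r3c6 = 4.
In row 4, 3 can only go at r4c6, so r4c6 = 3.
Column 6 now contains 3, leaving r5c6 = 6.
Column 6 already has 6; hence r6c6 = 5.
The two cells of cage d must have sum 10, which forces r4c4 = 6.
Row 5 already has 6; hence r5c4 = 4.
Row 5 now contains 4, leaving r5c5 = 1.
Column 4 already has 4, leaving r6c4 = 3.
Column 4 already has 3, so r2c4 = 1.
Cage f needs product 36; hence r3c2 = 6.
6 is placed in column 4; hence r3c4 = 2.
1 is placed in column 5, so r4c5 = 4.
Row 5 already has 1, which forces r5c1 = 3.
Row 5 now contains 4, which forces r5c2 = 5.
Cage k's pair has product 6, leaving r6c1 = 2.
Cage l needs two cells with sum 6, which forces r6c2 = 1.
3 is placed in row 6, so r6c3 = 4.
Cage j needs sum 18, which forces r6c5 = 6.
Column 1 now contains 3; hence r1c1 = 4.
Cage c's pair has sum 7, leaving r1c2 = 3.
Cage a has product 120, which forces r2c1 = 6.
5 is placed in column 2; hence r2c2 = 4.
Row 2 now contains 1, which forces r2c3 = 3.
3 is placed in row 2, leaving r2c5 = 5.
Row 3 now contains 6, which forces r3c1 = 5.
Cage f needs product 36, so r3c3 = 1.
Column 5 already has 5; hence r3c5 = 3.
Column 1 now contains 2, which forces r4c1 = 1.
Column 2 already has 1, leaving r4c2 = 2.
Filled in: 4 3 6 5 2 1 / 6 4 3 1 5 2 / 5 6 1 2 3 4 / 1 2 5 6 4 3 / 3 5 2 4 1 6 / 2 1 4 3 6 5.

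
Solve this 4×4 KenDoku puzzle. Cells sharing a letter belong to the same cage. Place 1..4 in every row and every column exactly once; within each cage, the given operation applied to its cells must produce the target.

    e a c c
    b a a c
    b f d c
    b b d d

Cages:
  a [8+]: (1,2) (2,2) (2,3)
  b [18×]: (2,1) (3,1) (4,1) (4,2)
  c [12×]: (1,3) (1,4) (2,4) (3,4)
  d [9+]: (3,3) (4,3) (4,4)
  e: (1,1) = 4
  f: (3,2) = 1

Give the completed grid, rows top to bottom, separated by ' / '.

Cage e is given, leaving (1,1) = 4.
Cage f is a single given cell, leaving (3,2) = 1.
Cage b needs product 18, which forces (4,2) = 3.
Column 2 already has 3; hence (1,2) = 2.
2 is placed in row 1; hence (1,3) = 1.
Row 1 now contains 1; hence (1,4) = 3.
Cage a has sum 8, so (2,2) = 4.
The 3 cells of cage a must have sum 8, leaving (2,3) = 2.
2 is placed in row 2, so (2,4) = 1.
Column 3 now contains 2, which forces (4,3) = 4.
4 is placed in row 4; hence (4,4) = 2.
1 is placed in row 2, which forces (2,1) = 3.
The 4 cells of cage b must have product 18, leaving (3,1) = 2.
Column 3 now contains 4, which forces (3,3) = 3.
2 is placed in column 4, leaving (3,4) = 4.
2 is placed in row 4; hence (4,1) = 1.

4 2 1 3 / 3 4 2 1 / 2 1 3 4 / 1 3 4 2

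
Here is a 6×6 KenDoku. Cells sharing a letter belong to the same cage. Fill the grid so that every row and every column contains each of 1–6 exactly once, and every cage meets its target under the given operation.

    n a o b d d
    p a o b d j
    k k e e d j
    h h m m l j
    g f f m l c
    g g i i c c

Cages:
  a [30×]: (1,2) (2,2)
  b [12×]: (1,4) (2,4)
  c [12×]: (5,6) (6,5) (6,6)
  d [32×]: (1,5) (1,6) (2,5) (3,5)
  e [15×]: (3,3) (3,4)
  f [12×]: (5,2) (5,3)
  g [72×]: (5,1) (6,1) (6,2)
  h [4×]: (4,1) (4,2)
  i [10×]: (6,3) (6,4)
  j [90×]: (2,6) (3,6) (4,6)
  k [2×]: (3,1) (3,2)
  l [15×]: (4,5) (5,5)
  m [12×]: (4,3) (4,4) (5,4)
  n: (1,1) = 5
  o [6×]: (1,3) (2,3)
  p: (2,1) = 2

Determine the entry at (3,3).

3

Cage n is given, leaving (1,1) = 5.
5 is placed in row 1, which forces (1,2) = 6.
Cage d has product 32, which forces (1,6) = 4.
Cage p is given, so (2,1) = 2.
6 is placed in column 2; hence (2,2) = 5.
Column 1 already has 2; hence (3,1) = 1.
1 is placed in row 3, so (3,2) = 2.
Row 3 now contains 2, leaving (3,5) = 4.
Column 1 already has 1, which forces (4,1) = 4.
4 is placed in row 4, leaving (4,2) = 1.
The 4 cells of cage d must have product 32, so (1,5) = 2.
4 is placed in column 5, so (2,5) = 1.
The 3 cells of cage g must have product 72; hence (6,2) = 4.
Column 5 now contains 1, so (6,5) = 6.
Row 1 now contains 2; hence (1,3) = 1.
Row 1 now contains 2, which forces (1,4) = 3.
The two cells of cage o must have product 6, leaving (2,3) = 6.
Cage b needs two cells with product 12, leaving (2,4) = 4.
6 is placed in row 2, leaving (2,6) = 3.
Column 4 already has 3; hence (3,4) = 5.
5 is placed in row 3, so (3,6) = 6.
6 is placed in column 3, so (4,3) = 2.
Row 4 already has 2; hence (4,4) = 6.
Column 6 already has 6, leaving (4,6) = 5.
Cage g has product 72, which forces (5,1) = 6.
Column 2 now contains 4; hence (5,2) = 3.
Cage f's pair has product 12; hence (5,3) = 4.
Row 5 now contains 3; hence (5,5) = 5.
Row 6 now contains 6, so (6,1) = 3.
2 is placed in column 3; hence (6,3) = 5.
5 is placed in column 4, leaving (6,4) = 2.
Row 6 now contains 2, which forces (6,6) = 1.
5 is placed in row 3, leaving (3,3) = 3.
Row 4 already has 5, which forces (4,5) = 3.
2 is placed in column 4, which forces (5,4) = 1.
1 is placed in column 6, so (5,6) = 2.
Filled in: 5 6 1 3 2 4 / 2 5 6 4 1 3 / 1 2 3 5 4 6 / 4 1 2 6 3 5 / 6 3 4 1 5 2 / 3 4 5 2 6 1.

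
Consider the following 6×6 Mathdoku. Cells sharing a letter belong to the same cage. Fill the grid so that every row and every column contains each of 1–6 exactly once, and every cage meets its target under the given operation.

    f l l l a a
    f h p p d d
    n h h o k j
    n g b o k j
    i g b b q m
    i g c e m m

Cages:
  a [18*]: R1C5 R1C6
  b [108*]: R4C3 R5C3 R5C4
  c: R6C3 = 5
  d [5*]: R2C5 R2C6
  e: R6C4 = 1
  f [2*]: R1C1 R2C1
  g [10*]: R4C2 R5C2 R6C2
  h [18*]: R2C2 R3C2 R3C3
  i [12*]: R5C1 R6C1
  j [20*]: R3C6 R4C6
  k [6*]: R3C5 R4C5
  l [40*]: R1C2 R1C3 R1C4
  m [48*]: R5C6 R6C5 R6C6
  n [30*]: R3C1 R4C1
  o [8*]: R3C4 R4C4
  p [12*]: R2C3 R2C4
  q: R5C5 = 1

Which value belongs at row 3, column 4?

The 3 cells of cage b must have product 108, which forces R4C3 = 6.
Cage b has product 108, which forces R5C3 = 3.
Cage b needs product 108; hence R5C4 = 6.
Cage q is a single given cell; hence R5C5 = 1.
C is a freebie, so R6C3 = 5.
Cage e is a single given cell, which forces R6C4 = 1.
Cage p's pair has product 12; hence R2C3 = 4.
Cage p's pair has product 12, which forces R2C4 = 3.
1 is placed in column 5, leaving R2C5 = 5.
Cage d's pair has product 5, which forces R2C6 = 1.
Cage n's pair has product 30, so R3C1 = 6.
Row 3 already has 6, which forces R3C2 = 3.
3 is placed in column 3, so R3C3 = 1.
3 is placed in row 3, which forces R3C5 = 2.
Row 4 already has 6, which forces R4C1 = 5.
Cage g has product 10, so R4C2 = 1.
Column 5 already has 2, which forces R4C5 = 3.
5 is placed in row 4; hence R4C6 = 4.
Cage g has product 10, leaving R5C2 = 5.
4 is placed in column 6; hence R5C6 = 2.
6 is placed in column 1, which forces R6C1 = 3.
Row 6 already has 1; hence R6C2 = 2.
Row 6 now contains 3, leaving R6C6 = 6.
Cage f's pair has product 2, so R1C1 = 1.
Column 2 now contains 2; hence R1C2 = 4.
4 is placed in column 3, which forces R1C3 = 2.
Cage l has product 40; hence R1C4 = 5.
3 is placed in column 5, which forces R1C5 = 6.
6 is placed in column 6; hence R1C6 = 3.
Row 2 already has 1; hence R2C1 = 2.
Row 2 already has 3, which forces R2C2 = 6.
Row 3 already has 2, so R3C4 = 4.
4 is placed in column 6; hence R3C6 = 5.
4 is placed in row 4; hence R4C4 = 2.
2 is placed in row 5; hence R5C1 = 4.
Row 6 now contains 6, which forces R6C5 = 4.
Filled in: 1 4 2 5 6 3 / 2 6 4 3 5 1 / 6 3 1 4 2 5 / 5 1 6 2 3 4 / 4 5 3 6 1 2 / 3 2 5 1 4 6.

4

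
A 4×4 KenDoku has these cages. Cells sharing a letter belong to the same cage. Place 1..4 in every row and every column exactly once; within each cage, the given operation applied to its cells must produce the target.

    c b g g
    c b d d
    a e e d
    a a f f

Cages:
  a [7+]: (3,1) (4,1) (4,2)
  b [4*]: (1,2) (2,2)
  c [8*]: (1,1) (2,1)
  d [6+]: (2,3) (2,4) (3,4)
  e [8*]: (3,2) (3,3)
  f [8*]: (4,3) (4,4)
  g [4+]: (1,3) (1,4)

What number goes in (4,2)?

3

In row 1, 2 can only go at (1,1), so (1,1) = 2.
2 is placed in column 1, so (2,1) = 4.
4 is placed in row 2, leaving (2,2) = 1.
Column 1 already has 4, which forces (4,1) = 1.
1 is placed in column 2, so (1,2) = 4.
Column 1 now contains 1, so (3,1) = 3.
Column 2 now contains 4, which forces (3,2) = 2.
Row 3 now contains 2; hence (3,3) = 4.
The 3 cells of cage d must have sum 6, which forces (3,4) = 1.
The 3 cells of cage a must have sum 7, so (4,2) = 3.
4 is placed in column 3, which forces (4,3) = 2.
Row 4 already has 2, which forces (4,4) = 4.
The two cells of cage g must have sum 4, which forces (1,3) = 1.
1 is placed in column 4; hence (1,4) = 3.
2 is placed in column 3, leaving (2,3) = 3.
Cage d has sum 6, so (2,4) = 2.
Completed grid: 2 4 1 3 / 4 1 3 2 / 3 2 4 1 / 1 3 2 4.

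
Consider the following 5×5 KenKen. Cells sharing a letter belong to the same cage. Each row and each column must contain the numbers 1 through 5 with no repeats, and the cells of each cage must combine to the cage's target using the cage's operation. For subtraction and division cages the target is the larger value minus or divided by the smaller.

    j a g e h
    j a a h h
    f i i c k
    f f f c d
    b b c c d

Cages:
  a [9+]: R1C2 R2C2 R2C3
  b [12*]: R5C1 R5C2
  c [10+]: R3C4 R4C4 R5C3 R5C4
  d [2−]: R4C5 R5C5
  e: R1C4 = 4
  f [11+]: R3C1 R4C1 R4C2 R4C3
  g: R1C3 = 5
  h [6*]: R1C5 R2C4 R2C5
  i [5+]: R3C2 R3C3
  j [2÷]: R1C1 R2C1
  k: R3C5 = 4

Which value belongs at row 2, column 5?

2

Cage g is given, leaving R1C3 = 5.
Cage e is given, which forces R1C4 = 4.
Cage k is a single given cell; hence R3C5 = 4.
Row 2 needs a 5, and only R2C2 is open for it.
The only place for 4 in row 2 is R2C1.
The two cells of cage j must have quotient 2, which forces R1C1 = 2.
4 is placed in column 1, so R5C1 = 3.
Cage b needs two cells with product 12, which forces R5C2 = 4.
The two cells of cage d must have difference 2; hence R4C5 = 3.
Column 5 already has 3, leaving R1C5 = 1.
The 3 cells of cage h must have product 6, which forces R2C4 = 3.
Cage h has product 6; hence R2C5 = 2.
Cage f has sum 11; hence R3C1 = 1.
The 4 cells of cage f must have sum 11, so R4C1 = 5.
Cage f has sum 11, leaving R4C2 = 1.
The 4 cells of cage f must have sum 11, so R4C3 = 4.
Row 4 now contains 1; hence R4C4 = 2.
Column 5 now contains 1, so R5C5 = 5.
Row 1 now contains 1, leaving R1C2 = 3.
Row 2 already has 3, which forces R2C3 = 1.
Column 2 now contains 3, which forces R3C2 = 2.
2 is placed in row 3; hence R3C3 = 3.
Column 4 already has 2, so R3C4 = 5.
The 4 cells of cage c must have sum 10, which forces R5C3 = 2.
5 is placed in row 5, which forces R5C4 = 1.
Filled in: 2 3 5 4 1 / 4 5 1 3 2 / 1 2 3 5 4 / 5 1 4 2 3 / 3 4 2 1 5.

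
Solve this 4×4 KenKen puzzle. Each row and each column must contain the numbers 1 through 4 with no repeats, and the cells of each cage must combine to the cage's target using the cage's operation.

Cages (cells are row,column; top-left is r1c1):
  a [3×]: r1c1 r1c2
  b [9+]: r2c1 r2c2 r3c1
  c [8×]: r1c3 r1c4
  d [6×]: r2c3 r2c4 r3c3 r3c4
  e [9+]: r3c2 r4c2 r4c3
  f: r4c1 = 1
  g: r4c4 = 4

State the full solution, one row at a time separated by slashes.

F is a freebie, leaving r4c1 = 1.
Cage g is a single given cell, so r4c4 = 4.
1 is placed in column 1, which forces r1c1 = 3.
Cage a's pair has product 3, leaving r1c2 = 1.
Cage c needs two cells with product 8; hence r1c3 = 4.
Column 4 now contains 4, so r1c4 = 2.
Cage e needs sum 9; hence r3c2 = 4.
The 3 cells of cage b must have sum 9, so r2c1 = 4.
Cage b needs sum 9, so r2c2 = 3.
Row 2 now contains 3, which forces r2c4 = 1.
Row 3 already has 4; hence r3c1 = 2.
2 is placed in row 3, leaving r3c3 = 1.
Column 4 now contains 1, leaving r3c4 = 3.
3 is placed in column 2; hence r4c2 = 2.
2 is placed in row 4, so r4c3 = 3.
1 is placed in row 2, leaving r2c3 = 2.

3 1 4 2 / 4 3 2 1 / 2 4 1 3 / 1 2 3 4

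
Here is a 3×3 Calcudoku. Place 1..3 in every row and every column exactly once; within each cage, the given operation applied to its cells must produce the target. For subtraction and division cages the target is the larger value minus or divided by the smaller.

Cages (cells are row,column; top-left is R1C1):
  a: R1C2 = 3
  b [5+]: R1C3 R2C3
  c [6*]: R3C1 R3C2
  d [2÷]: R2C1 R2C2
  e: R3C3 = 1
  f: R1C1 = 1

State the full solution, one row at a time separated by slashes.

Cage f is given, leaving R1C1 = 1.
Cage a is a single given cell, leaving R1C2 = 3.
Row 1 now contains 3, which forces R1C3 = 2.
1 is placed in column 1, leaving R2C1 = 2.
Row 2 already has 2, which forces R2C2 = 1.
2 is placed in column 3, leaving R2C3 = 3.
Column 1 already has 2, which forces R3C1 = 3.
3 is placed in column 2; hence R3C2 = 2.
E is a freebie, which forces R3C3 = 1.

1 3 2 / 2 1 3 / 3 2 1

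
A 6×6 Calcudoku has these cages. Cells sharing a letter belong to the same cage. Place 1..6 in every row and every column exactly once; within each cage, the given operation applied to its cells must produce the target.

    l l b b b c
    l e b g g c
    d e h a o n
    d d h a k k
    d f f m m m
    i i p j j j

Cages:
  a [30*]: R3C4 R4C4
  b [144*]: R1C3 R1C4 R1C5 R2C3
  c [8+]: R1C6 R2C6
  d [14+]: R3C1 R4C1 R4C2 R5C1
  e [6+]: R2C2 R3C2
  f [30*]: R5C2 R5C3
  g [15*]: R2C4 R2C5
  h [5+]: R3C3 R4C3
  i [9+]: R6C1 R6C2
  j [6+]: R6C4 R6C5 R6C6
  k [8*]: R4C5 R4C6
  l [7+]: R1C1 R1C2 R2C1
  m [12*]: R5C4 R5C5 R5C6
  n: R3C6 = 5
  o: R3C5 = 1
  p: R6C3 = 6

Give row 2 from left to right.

1 4 2 3 5 6

Cage o is given; hence R3C5 = 1.
Cage n is a single given cell, which forces R3C6 = 5.
Cage p is given, leaving R6C3 = 6.
5 is placed in row 3, which forces R3C4 = 6.
Cage a's pair has product 30; hence R4C4 = 5.
Cage f needs two cells with product 30, which forces R5C2 = 6.
Column 3 now contains 6, leaving R5C3 = 5.
Cage b needs product 144; hence R1C5 = 6.
Row 1 already has 6, leaving R1C6 = 2.
Column 4 now contains 5, leaving R2C4 = 3.
Cage g's pair has product 15; hence R2C5 = 5.
2 is placed in column 6; hence R2C6 = 6.
Cage d has sum 14, so R4C1 = 6.
2 is placed in column 6; hence R4C6 = 4.
Cage b has product 144, which forces R1C3 = 3.
3 is placed in column 4, leaving R1C4 = 4.
The 4 cells of cage b must have product 144, which forces R2C3 = 2.
2 is placed in column 3, so R3C3 = 4.
2 is placed in column 3; hence R4C3 = 1.
Row 4 already has 4; hence R4C5 = 2.
Column 4 already has 4, which forces R5C4 = 1.
Row 5 now contains 1, leaving R5C6 = 3.
1 is placed in column 4, which forces R6C4 = 2.
Column 5 now contains 2, so R6C5 = 3.
Column 6 now contains 3, which forces R6C6 = 1.
Cage l needs sum 7, leaving R1C1 = 5.
4 is placed in row 1; hence R1C2 = 1.
Row 2 now contains 2, so R2C1 = 1.
Row 2 now contains 2; hence R2C2 = 4.
The 4 cells of cage d must have sum 14, so R3C1 = 3.
4 is placed in row 3, leaving R3C2 = 2.
2 is placed in row 4, which forces R4C2 = 3.
Cage d needs sum 14, so R5C1 = 2.
Row 5 now contains 3; hence R5C5 = 4.
Column 1 now contains 5, which forces R6C1 = 4.
4 is placed in column 2; hence R6C2 = 5.
The full grid is 5 1 3 4 6 2 / 1 4 2 3 5 6 / 3 2 4 6 1 5 / 6 3 1 5 2 4 / 2 6 5 1 4 3 / 4 5 6 2 3 1.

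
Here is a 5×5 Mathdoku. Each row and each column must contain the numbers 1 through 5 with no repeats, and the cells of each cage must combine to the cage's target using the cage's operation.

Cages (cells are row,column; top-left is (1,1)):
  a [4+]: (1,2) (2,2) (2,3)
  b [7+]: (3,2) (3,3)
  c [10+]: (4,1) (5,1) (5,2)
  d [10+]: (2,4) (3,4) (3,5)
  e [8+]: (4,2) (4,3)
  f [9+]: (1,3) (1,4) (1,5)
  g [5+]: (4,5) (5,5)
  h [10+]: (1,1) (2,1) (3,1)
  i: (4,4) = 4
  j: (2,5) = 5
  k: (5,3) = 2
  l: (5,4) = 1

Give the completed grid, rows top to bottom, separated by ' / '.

Cage a has sum 4; hence (1,2) = 1.
The 3 cells of cage a must have sum 4; hence (2,2) = 2.
The 3 cells of cage a must have sum 4; hence (2,3) = 1.
Cage j is a single given cell, leaving (2,5) = 5.
I is a freebie, so (4,4) = 4.
Cage k is given, leaving (5,3) = 2.
Cage l is a single given cell; hence (5,4) = 1.
Column 4 now contains 4, leaving (2,4) = 3.
Cage d has sum 10; hence (3,4) = 5.
Cage d needs sum 10, leaving (3,5) = 2.
2 is placed in column 5, leaving (4,5) = 1.
Cage h has sum 10, so (1,1) = 5.
3 is placed in column 4, so (1,4) = 2.
3 is placed in row 2, so (2,1) = 4.
2 is placed in row 3; hence (3,1) = 1.
Column 1 already has 4; hence (5,1) = 3.
Row 5 now contains 3, leaving (5,2) = 5.
Cage g's pair has sum 5, which forces (5,5) = 4.
Cage f needs sum 9, so (1,3) = 4.
Column 5 now contains 4, leaving (1,5) = 3.
Column 3 now contains 4, so (3,3) = 3.
Column 1 already has 3; hence (4,1) = 2.
Column 2 already has 5, leaving (4,2) = 3.
Cage e needs two cells with sum 8, so (4,3) = 5.
Row 3 already has 3; hence (3,2) = 4.

5 1 4 2 3 / 4 2 1 3 5 / 1 4 3 5 2 / 2 3 5 4 1 / 3 5 2 1 4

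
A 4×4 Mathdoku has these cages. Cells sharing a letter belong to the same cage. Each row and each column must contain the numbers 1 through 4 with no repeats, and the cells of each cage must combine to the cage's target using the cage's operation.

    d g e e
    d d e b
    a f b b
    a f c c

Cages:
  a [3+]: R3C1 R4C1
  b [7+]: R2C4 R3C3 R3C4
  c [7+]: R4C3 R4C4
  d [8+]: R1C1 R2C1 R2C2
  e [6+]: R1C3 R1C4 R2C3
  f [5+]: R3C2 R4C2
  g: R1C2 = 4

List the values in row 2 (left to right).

4 1 3 2

G is a freebie; hence R1C2 = 4.
Row 4 needs a 1, and only R4C1 is open for it.
Column 1 now contains 1; hence R3C1 = 2.
Row 3 now contains 2, which forces R3C2 = 3.
Column 2 now contains 3; hence R4C2 = 2.
2 is placed in column 1, so R1C1 = 3.
2 is placed in column 1; hence R2C1 = 4.
2 is placed in column 2, so R2C2 = 1.
Cage b needs sum 7, leaving R2C4 = 2.
Cage e has sum 6, which forces R1C3 = 2.
Column 4 already has 2, leaving R1C4 = 1.
2 is placed in row 2, which forces R2C3 = 3.
Column 4 already has 1; hence R3C4 = 4.
Column 3 now contains 3, so R4C3 = 4.
4 is placed in column 4, leaving R4C4 = 3.
Row 3 already has 4, which forces R3C3 = 1.
Completed grid: 3 4 2 1 / 4 1 3 2 / 2 3 1 4 / 1 2 4 3.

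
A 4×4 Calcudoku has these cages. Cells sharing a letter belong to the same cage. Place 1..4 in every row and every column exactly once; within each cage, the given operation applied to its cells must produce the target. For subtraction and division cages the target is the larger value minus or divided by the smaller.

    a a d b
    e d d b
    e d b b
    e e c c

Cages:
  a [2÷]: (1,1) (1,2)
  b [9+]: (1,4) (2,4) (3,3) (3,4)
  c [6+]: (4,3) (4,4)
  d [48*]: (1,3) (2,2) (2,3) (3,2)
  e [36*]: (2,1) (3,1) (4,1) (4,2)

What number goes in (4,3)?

4

Cage e needs product 36; hence (4,2) = 3.
Row 4 needs a 1, and only (4,1) is open for it.
Column 1 needs a 2, and only (1,1) is open for it.
In column 2, 2 can only go at (3,2), so (3,2) = 2.
The 4 cells of cage d must have product 48, which forces (1,3) = 3.
Cage d has product 48; hence (2,2) = 4.
The 4 cells of cage d must have product 48; hence (2,3) = 2.
Column 3 already has 3, leaving (3,3) = 1.
2 is placed in column 3; hence (4,3) = 4.
4 is placed in row 4, which forces (4,4) = 2.
Column 2 now contains 4, leaving (1,2) = 1.
Row 1 already has 1, so (1,4) = 4.
4 is placed in row 2, which forces (2,1) = 3.
Row 2 already has 3; hence (2,4) = 1.
Cage e needs product 36; hence (3,1) = 4.
4 is placed in column 4, leaving (3,4) = 3.
Completed grid: 2 1 3 4 / 3 4 2 1 / 4 2 1 3 / 1 3 4 2.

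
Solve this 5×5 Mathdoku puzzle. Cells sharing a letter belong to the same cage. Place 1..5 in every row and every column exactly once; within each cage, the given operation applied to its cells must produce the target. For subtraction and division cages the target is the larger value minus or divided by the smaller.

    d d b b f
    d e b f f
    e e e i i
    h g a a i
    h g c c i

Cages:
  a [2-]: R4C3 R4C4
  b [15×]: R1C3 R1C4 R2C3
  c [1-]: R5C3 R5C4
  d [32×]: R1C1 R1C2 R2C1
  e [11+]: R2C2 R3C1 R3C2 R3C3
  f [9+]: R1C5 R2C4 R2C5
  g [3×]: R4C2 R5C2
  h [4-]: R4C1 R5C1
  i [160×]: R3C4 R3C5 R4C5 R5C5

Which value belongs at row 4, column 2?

Cage d needs product 32, so R1C1 = 2.
Cage d has product 32, so R1C2 = 4.
The 3 cells of cage d must have product 32; hence R2C1 = 4.
Cage i needs product 160, leaving R3C4 = 4.
The only place for 2 in row 2 is R2C2.
Row 3 needs a 2, and only R3C5 is open for it.
The only place for 2 in row 4 is R4C4.
The two cells of cage a must have difference 2, which forces R4C3 = 4.
Row 4 now contains 4, which forces R4C5 = 5.
Column 3 already has 4, leaving R5C3 = 2.
5 is placed in column 5, leaving R5C5 = 4.
Cage f needs sum 9, leaving R2C4 = 5.
Row 4 already has 5; hence R4C1 = 1.
Row 4 already has 1, leaving R4C2 = 3.
Cage h needs two cells with difference 4, leaving R5C1 = 5.
3 is placed in column 2, which forces R5C2 = 1.
1 is placed in row 5, leaving R5C4 = 3.
Cage b needs product 15; hence R1C3 = 5.
3 is placed in column 4, so R1C4 = 1.
1 is placed in row 1, which forces R1C5 = 3.
Cage b has product 15, which forces R2C3 = 3.
Column 5 now contains 3, which forces R2C5 = 1.
Column 1 already has 5, which forces R3C1 = 3.
1 is placed in column 2, which forces R3C2 = 5.
Cage e has sum 11, so R3C3 = 1.
Filled in: 2 4 5 1 3 / 4 2 3 5 1 / 3 5 1 4 2 / 1 3 4 2 5 / 5 1 2 3 4.

3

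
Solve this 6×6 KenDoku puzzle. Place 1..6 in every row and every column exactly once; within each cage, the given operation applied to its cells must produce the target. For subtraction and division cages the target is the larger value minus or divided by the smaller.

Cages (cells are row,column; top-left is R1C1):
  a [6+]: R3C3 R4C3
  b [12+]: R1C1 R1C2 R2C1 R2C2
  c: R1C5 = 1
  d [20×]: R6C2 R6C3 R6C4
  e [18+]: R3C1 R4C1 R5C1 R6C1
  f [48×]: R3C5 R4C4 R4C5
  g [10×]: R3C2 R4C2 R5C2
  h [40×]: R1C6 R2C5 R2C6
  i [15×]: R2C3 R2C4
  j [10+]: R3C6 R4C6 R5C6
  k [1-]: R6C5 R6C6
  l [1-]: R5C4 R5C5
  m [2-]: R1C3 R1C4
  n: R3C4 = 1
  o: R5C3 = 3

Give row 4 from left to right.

C is a freebie, leaving R1C5 = 1.
Cage n is given, leaving R3C4 = 1.
Cage o is a single given cell, which forces R5C3 = 3.
3 is placed in column 3, leaving R2C3 = 5.
The two cells of cage i must have product 15, which forces R2C4 = 3.
Cage h has product 40, which forces R1C6 = 5.
Row 5 needs a 2, and only R5C2 is open for it.
Column 2 now contains 2, so R3C2 = 5.
The 3 cells of cage g must have product 10, so R4C2 = 1.
Column 2 already has 1, leaving R6C2 = 4.
4 is placed in row 6, so R6C3 = 1.
4 is placed in row 6, leaving R6C4 = 5.
The 4 cells of cage b must have sum 12; hence R1C1 = 2.
The 4 cells of cage b must have sum 12, so R1C2 = 3.
Cage b has sum 12, leaving R2C1 = 1.
Column 2 already has 4; hence R2C2 = 6.
Cage l needs two cells with difference 1, which forces R5C5 = 5.
The 3 cells of cage j must have sum 10, leaving R5C6 = 1.
Cage e has sum 18, which forces R4C1 = 5.
The only place for 6 in row 6 is R6C1.
Cage e has sum 18, leaving R3C1 = 3.
Row 3 now contains 3, leaving R3C6 = 6.
Column 6 now contains 6, so R4C6 = 3.
Column 1 now contains 6, so R5C1 = 4.
4 is placed in row 5, leaving R5C4 = 6.
3 is placed in column 6, leaving R6C6 = 2.
The two cells of cage m must have difference 2; hence R1C3 = 6.
Column 4 now contains 6; hence R1C4 = 4.
Cage h has product 40, which forces R2C5 = 2.
2 is placed in column 6, so R2C6 = 4.
Column 5 now contains 2, leaving R3C5 = 4.
Column 4 now contains 4, leaving R4C4 = 2.
Cage f has product 48, so R4C5 = 6.
Row 6 now contains 2, so R6C5 = 3.
4 is placed in row 3, leaving R3C3 = 2.
2 is placed in row 4, which forces R4C3 = 4.
The full grid is 2 3 6 4 1 5 / 1 6 5 3 2 4 / 3 5 2 1 4 6 / 5 1 4 2 6 3 / 4 2 3 6 5 1 / 6 4 1 5 3 2.

5 1 4 2 6 3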